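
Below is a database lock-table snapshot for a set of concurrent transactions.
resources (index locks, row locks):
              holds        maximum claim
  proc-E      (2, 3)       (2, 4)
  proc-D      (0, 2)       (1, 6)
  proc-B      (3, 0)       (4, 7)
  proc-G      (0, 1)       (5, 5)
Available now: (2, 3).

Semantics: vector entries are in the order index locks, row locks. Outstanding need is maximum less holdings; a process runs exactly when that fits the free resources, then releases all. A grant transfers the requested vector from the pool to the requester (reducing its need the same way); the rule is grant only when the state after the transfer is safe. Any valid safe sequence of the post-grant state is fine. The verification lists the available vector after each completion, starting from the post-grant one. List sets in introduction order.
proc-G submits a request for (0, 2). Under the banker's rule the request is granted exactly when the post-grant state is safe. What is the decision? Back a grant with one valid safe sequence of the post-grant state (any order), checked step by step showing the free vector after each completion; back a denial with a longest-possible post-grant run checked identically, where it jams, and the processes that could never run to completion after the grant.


DENY: after the grant no complete ordering would exist.
Key observation: after proc-E, proc-D the pool peaks at (4, 6), and each blocked process is short somewhere: proc-B on row locks; proc-G on index locks.
After a pretend grant, a maximal execution: proc-E, proc-D — then nothing else fits. Step-by-step check:
  pool = (2, 1)
  proc-E needs (0, 1) <= (2, 1) -> finishes; pool += (2, 3) = (4, 4)
  proc-D needs (1, 4) <= (4, 4) -> finishes; pool += (0, 2) = (4, 6)
  blocked: proc-B wants (1, 7), pool (4, 6) — not enough row locks
  blocked: proc-G wants (5, 2), pool (4, 6) — not enough index locks
Post-grant, the permanently blocked set is proc-B and proc-G.


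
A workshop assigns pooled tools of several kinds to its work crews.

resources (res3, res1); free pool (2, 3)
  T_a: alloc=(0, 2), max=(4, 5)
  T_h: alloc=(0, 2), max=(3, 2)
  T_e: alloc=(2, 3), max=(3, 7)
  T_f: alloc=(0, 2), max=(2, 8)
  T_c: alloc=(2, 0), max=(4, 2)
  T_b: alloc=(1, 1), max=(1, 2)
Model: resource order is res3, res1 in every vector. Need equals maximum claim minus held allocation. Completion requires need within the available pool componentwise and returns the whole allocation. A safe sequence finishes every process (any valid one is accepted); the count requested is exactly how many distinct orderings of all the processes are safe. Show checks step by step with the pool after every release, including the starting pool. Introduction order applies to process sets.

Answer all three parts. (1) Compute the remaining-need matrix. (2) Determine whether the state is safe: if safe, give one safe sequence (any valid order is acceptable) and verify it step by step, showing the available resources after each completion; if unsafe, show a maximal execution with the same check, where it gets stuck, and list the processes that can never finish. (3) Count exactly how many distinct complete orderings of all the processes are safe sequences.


(1) Outstanding need per process (order res3, res1):
  T_a: (4, 3)
  T_h: (3, 0)
  T_e: (1, 4)
  T_f: (2, 6)
  T_c: (2, 2)
  T_b: (0, 1)
(2) SAFE, for example via the order T_c, T_a, T_b, T_f, T_h, T_e.
Key observation: the order's first zero-slack moment is T_c ((2, 2) needed, (2, 3) free — a requested resource with nothing to spare).
Check, step by step:
  pool = (2, 3)
  run T_c (needs (2, 2), free (2, 3)); after release of (2, 0) the pool is (4, 3)
  run T_a (needs (4, 3), free (4, 3)); after release of (0, 2) the pool is (4, 5)
  run T_b (needs (0, 1), free (4, 5)); after release of (1, 1) the pool is (5, 6)
  run T_f (needs (2, 6), free (5, 6)); after release of (0, 2) the pool is (5, 8)
  run T_h (needs (3, 0), free (5, 8)); after release of (0, 2) the pool is (5, 10)
  run T_e (needs (1, 4), free (5, 10)); after release of (2, 3) the pool is (7, 13)
(3) Precisely 112 of the possible complete orderings are safe sequences.


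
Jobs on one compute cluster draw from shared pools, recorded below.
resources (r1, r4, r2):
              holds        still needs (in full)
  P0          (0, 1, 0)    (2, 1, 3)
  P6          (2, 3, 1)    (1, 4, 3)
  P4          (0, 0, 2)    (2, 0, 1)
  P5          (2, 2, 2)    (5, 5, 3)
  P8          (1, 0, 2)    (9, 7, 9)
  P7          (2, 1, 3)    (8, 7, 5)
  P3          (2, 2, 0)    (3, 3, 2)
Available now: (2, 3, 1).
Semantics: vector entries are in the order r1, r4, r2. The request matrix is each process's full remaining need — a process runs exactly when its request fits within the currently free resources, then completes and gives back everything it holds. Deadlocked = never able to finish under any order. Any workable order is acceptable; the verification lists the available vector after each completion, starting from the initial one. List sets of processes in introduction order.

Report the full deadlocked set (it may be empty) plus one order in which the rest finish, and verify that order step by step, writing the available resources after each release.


The deadlocked set is empty.
Key observation: P4 fits the free pool immediately, and its release cascades until everyone finishes.
The rest can finish in the order P4, P0, P6, P3, P5, P7, P8. Check, step by step:
  pool = (2, 3, 1)
  run P4 (needs (2, 0, 1), free (2, 3, 1)); after release of (0, 0, 2) the pool is (2, 3, 3)
  run P0 (needs (2, 1, 3), free (2, 3, 3)); after release of (0, 1, 0) the pool is (2, 4, 3)
  run P6 (needs (1, 4, 3), free (2, 4, 3)); after release of (2, 3, 1) the pool is (4, 7, 4)
  run P3 (needs (3, 3, 2), free (4, 7, 4)); after release of (2, 2, 0) the pool is (6, 9, 4)
  run P5 (needs (5, 5, 3), free (6, 9, 4)); after release of (2, 2, 2) the pool is (8, 11, 6)
  run P7 (needs (8, 7, 5), free (8, 11, 6)); after release of (2, 1, 3) the pool is (10, 12, 9)
  run P8 (needs (9, 7, 9), free (10, 12, 9)); after release of (1, 0, 2) the pool is (11, 12, 11)


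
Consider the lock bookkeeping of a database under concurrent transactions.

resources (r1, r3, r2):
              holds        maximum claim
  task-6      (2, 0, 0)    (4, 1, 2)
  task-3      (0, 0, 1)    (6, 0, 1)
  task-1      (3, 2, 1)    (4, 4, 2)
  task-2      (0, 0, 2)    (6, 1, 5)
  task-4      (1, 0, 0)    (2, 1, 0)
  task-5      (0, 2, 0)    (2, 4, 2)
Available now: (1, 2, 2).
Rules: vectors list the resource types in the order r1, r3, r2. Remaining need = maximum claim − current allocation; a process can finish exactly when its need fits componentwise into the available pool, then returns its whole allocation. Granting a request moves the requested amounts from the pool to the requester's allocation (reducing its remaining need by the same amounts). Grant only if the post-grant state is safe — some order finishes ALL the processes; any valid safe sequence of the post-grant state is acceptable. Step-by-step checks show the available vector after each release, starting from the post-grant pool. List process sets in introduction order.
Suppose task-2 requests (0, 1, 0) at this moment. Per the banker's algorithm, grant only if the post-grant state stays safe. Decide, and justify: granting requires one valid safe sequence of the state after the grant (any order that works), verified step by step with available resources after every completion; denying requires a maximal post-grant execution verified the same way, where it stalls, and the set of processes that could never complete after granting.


DENY. Granting would leave the state unsafe.
Key observation: after task-4, task-6 the pool peaks at (4, 1, 2), and each blocked process is short somewhere: task-3 on r1; task-1 on r3; task-2 on r1, r2; task-5 on r3.
After a pretend grant, a maximal execution: task-4, task-6 — then nothing else fits. Step-by-step check:
  pool = (1, 1, 2)
  task-4: need (1, 1, 0) fits (1, 1, 2); releases (1, 0, 0), pool now (2, 1, 2)
  task-6: need (2, 1, 2) fits (2, 1, 2); releases (2, 0, 0), pool now (4, 1, 2)
  blocked: task-3 wants (6, 0, 0), pool (4, 1, 2) — not enough r1
  blocked: task-1 wants (1, 2, 1), pool (4, 1, 2) — not enough r3
  blocked: task-2 wants (6, 0, 3), pool (4, 1, 2) — not enough r1 and r2
  blocked: task-5 wants (2, 2, 2), pool (4, 1, 2) — not enough r3
Had the request been granted, task-3, task-1, task-2 and task-5 could never finish.


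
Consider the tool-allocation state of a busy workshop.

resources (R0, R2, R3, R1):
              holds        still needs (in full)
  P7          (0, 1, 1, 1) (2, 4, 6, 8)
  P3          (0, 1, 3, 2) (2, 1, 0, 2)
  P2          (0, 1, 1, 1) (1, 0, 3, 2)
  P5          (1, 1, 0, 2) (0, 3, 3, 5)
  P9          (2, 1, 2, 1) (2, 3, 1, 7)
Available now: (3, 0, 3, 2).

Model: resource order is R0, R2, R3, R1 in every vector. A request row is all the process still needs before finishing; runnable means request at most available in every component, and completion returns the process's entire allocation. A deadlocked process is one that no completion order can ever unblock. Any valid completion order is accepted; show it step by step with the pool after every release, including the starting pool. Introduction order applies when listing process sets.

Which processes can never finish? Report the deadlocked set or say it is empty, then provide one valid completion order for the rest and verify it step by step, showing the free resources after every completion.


Deadlocked set: P7, P5 and P9.
Key observation: the wall is R2: completing P2, P3 brings the pool only to (3, 2, 7, 5), and all the rest need more.
A valid finishing order for the others: P2, P3. Step-by-step check:
  pool = (3, 0, 3, 2)
  P2 needs (1, 0, 3, 2) <= (3, 0, 3, 2) -> finishes; pool += (0, 1, 1, 1) = (3, 1, 4, 3)
  P3 needs (2, 1, 0, 2) <= (3, 1, 4, 3) -> finishes; pool += (0, 1, 3, 2) = (3, 2, 7, 5)
None of the blocked processes ever fits:
  blocked: P7 wants (2, 4, 6, 8), pool (3, 2, 7, 5) — not enough R2 and R1
  blocked: P5 wants (0, 3, 3, 5), pool (3, 2, 7, 5) — not enough R2
  blocked: P9 wants (2, 3, 1, 7), pool (3, 2, 7, 5) — not enough R2 and R1


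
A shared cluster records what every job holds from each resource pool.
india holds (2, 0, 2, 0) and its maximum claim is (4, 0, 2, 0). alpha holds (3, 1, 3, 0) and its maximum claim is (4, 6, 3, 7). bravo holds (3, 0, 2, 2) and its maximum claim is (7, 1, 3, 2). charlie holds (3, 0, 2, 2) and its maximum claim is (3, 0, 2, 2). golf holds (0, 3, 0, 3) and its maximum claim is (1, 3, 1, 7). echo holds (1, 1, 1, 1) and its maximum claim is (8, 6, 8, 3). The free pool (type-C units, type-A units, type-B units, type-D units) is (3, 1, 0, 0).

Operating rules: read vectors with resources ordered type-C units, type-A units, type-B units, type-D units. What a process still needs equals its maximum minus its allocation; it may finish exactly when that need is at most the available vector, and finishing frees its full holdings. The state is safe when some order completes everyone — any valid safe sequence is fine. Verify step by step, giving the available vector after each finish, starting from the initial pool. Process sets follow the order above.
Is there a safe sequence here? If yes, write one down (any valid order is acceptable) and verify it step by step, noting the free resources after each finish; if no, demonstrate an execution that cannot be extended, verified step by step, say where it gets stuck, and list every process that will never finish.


UNSAFE — no complete ordering exists.
Key observation: the pool after charlie, bravo, golf, india is (11, 4, 6, 7); every surviving request exceeds it in type-A units, so progress ends there.
The run charlie, bravo, golf, india cannot be extended any further. Walking it through:
  pool = (3, 1, 0, 0)
  charlie needs (0, 0, 0, 0) <= (3, 1, 0, 0) -> finishes; pool += (3, 0, 2, 2) = (6, 1, 2, 2)
  bravo needs (4, 1, 1, 0) <= (6, 1, 2, 2) -> finishes; pool += (3, 0, 2, 2) = (9, 1, 4, 4)
  golf needs (1, 0, 1, 4) <= (9, 1, 4, 4) -> finishes; pool += (0, 3, 0, 3) = (9, 4, 4, 7)
  india needs (2, 0, 0, 0) <= (9, 4, 4, 7) -> finishes; pool += (2, 0, 2, 0) = (11, 4, 6, 7)
  blocked: alpha wants (1, 5, 0, 7), pool (11, 4, 6, 7) — not enough type-A units
  blocked: echo wants (7, 5, 7, 2), pool (11, 4, 6, 7) — not enough type-A units and type-B units
Permanently blocked: alpha and echo.


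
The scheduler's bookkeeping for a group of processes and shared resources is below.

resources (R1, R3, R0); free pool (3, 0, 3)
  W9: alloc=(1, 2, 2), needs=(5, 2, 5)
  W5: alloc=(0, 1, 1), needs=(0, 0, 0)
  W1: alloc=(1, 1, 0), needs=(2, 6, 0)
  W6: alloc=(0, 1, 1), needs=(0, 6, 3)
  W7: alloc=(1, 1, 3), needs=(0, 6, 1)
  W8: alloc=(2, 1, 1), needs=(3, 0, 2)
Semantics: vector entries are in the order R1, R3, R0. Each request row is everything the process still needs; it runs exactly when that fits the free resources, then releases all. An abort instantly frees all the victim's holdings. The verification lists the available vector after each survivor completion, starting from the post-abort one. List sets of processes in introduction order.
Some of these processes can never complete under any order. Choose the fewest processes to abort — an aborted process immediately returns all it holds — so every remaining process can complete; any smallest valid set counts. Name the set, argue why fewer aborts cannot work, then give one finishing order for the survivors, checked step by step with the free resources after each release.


Abort W1 and W7.
Key observation: before aborting W1 and W7, W6 was permanently blocked — no order could ever run it; afterwards it completes at step 4.
No one abort is enough; case by case: W9 alone leaves W1 blocked (short on R3); W5 alone leaves W1 blocked (short on R3); W1 alone leaves W6 blocked (short on R3); W6 alone leaves W1 blocked (short on R3); W7 alone leaves W1 blocked (short on R3); W8 alone leaves W1 blocked (short on R3).
The survivors complete as W5, W8, W9, W6. Check, step by step (starting from the post-abort pool):
  pool = (5, 2, 6)
  W5 needs (0, 0, 0) <= (5, 2, 6) -> finishes; pool += (0, 1, 1) = (5, 3, 7)
  W8 needs (3, 0, 2) <= (5, 3, 7) -> finishes; pool += (2, 1, 1) = (7, 4, 8)
  W9 needs (5, 2, 5) <= (7, 4, 8) -> finishes; pool += (1, 2, 2) = (8, 6, 10)
  W6 needs (0, 6, 3) <= (8, 6, 10) -> finishes; pool += (0, 1, 1) = (8, 7, 11)


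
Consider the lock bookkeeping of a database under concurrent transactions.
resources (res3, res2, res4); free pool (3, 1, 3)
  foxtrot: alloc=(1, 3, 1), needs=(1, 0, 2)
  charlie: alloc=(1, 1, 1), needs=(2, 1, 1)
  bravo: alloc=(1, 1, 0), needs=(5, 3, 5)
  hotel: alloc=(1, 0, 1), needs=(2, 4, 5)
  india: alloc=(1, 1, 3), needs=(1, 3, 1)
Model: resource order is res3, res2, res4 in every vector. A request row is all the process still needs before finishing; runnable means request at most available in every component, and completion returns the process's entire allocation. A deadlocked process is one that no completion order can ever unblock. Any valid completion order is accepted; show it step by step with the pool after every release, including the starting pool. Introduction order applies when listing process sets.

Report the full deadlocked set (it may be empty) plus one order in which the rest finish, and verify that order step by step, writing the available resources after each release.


Nothing here is deadlocked.
Key observation: the pool covers foxtrot at once, and every later process fits after earlier releases.
A valid finishing order for the others: foxtrot, charlie, india, hotel, bravo. Verifying each step:
  pool = (3, 1, 3)
  run foxtrot (needs (1, 0, 2), free (3, 1, 3)); after release of (1, 3, 1) the pool is (4, 4, 4)
  run charlie (needs (2, 1, 1), free (4, 4, 4)); after release of (1, 1, 1) the pool is (5, 5, 5)
  run india (needs (1, 3, 1), free (5, 5, 5)); after release of (1, 1, 3) the pool is (6, 6, 8)
  run hotel (needs (2, 4, 5), free (6, 6, 8)); after release of (1, 0, 1) the pool is (7, 6, 9)
  run bravo (needs (5, 3, 5), free (7, 6, 9)); after release of (1, 1, 0) the pool is (8, 7, 9)


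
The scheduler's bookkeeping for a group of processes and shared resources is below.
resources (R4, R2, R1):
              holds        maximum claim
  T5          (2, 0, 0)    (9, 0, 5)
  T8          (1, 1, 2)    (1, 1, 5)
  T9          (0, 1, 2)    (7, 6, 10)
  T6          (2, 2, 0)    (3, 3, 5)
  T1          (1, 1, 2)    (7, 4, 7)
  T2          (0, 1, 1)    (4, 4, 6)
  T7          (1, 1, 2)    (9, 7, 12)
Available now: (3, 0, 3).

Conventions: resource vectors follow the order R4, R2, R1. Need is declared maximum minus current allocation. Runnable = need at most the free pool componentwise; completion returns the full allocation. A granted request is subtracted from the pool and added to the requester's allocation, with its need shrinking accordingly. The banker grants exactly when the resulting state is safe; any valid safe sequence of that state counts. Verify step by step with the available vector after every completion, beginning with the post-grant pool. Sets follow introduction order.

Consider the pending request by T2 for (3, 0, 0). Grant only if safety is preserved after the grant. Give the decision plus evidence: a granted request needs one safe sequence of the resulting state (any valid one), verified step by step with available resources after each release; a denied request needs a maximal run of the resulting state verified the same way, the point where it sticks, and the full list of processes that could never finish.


GRANT. The post-grant state is safe; one safe sequence: T8, T6, T2, T1, T5, T9, T7.
Key observation: post-grant, (0, 0, 3) remains, and an order beginning with T8 completes everyone.
Check on the post-grant state, step by step:
  pool = (0, 0, 3)
  T8: need (0, 0, 3) fits (0, 0, 3); releases (1, 1, 2), pool now (1, 1, 5)
  T6: need (1, 1, 5) fits (1, 1, 5); releases (2, 2, 0), pool now (3, 3, 5)
  T2: need (1, 3, 5) fits (3, 3, 5); releases (3, 1, 1), pool now (6, 4, 6)
  T1: need (6, 3, 5) fits (6, 4, 6); releases (1, 1, 2), pool now (7, 5, 8)
  T5: need (7, 0, 5) fits (7, 5, 8); releases (2, 0, 0), pool now (9, 5, 8)
  T9: need (7, 5, 8) fits (9, 5, 8); releases (0, 1, 2), pool now (9, 6, 10)
  T7: need (8, 6, 10) fits (9, 6, 10); releases (1, 1, 2), pool now (10, 7, 12)


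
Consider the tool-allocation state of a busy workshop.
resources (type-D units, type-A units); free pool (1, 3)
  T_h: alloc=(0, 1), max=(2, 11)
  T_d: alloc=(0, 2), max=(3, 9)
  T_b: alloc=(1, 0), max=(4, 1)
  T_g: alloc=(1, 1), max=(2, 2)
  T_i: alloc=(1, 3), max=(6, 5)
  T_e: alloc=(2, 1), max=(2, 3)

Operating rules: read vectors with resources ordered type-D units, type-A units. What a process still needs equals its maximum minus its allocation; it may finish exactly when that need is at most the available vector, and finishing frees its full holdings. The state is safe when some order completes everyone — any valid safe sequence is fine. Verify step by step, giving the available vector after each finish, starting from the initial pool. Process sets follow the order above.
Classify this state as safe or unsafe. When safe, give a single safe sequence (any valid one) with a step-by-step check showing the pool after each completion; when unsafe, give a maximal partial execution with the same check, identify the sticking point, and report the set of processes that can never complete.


SAFE, for example via the order T_e, T_g, T_b, T_i, T_d, T_h.
Key observation: the first exact fit in this order is T_i — it needs (5, 2) with (5, 5) free, meeting a requested resource to the last unit.
Step-by-step check:
  pool = (1, 3)
  T_e: need (0, 2) fits (1, 3); releases (2, 1), pool now (3, 4)
  T_g: need (1, 1) fits (3, 4); releases (1, 1), pool now (4, 5)
  T_b: need (3, 1) fits (4, 5); releases (1, 0), pool now (5, 5)
  T_i: need (5, 2) fits (5, 5); releases (1, 3), pool now (6, 8)
  T_d: need (3, 7) fits (6, 8); releases (0, 2), pool now (6, 10)
  T_h: need (2, 10) fits (6, 10); releases (0, 1), pool now (6, 11)


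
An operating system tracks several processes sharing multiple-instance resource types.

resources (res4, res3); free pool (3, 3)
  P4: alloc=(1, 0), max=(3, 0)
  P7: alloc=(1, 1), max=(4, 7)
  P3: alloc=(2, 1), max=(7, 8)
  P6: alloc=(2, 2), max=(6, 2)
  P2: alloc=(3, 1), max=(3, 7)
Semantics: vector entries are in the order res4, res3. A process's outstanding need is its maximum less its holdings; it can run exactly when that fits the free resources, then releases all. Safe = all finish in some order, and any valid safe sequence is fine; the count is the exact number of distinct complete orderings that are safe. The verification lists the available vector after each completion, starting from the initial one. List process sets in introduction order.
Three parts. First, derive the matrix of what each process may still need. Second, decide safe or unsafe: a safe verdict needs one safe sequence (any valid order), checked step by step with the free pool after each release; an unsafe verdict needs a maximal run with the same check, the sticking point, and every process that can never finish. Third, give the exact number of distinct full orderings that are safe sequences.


(1) Need matrix, components ordered res4, res3:
  P4: (2, 0)
  P7: (3, 6)
  P3: (5, 7)
  P6: (4, 0)
  P2: (0, 6)
(2) The state is UNSAFE.
Key observation: even finishing P4, P6 leaves just (6, 5) free — too little res3 for any of the remaining processes.
The run P4, P6 cannot be extended any further. Step-by-step check:
  pool = (3, 3)
  P4: need (2, 0) fits (3, 3); releases (1, 0), pool now (4, 3)
  P6: need (4, 0) fits (4, 3); releases (2, 2), pool now (6, 5)
  P7 cannot run: need (3, 6) vs free (6, 5) (insufficient res3)
  P3 cannot run: need (5, 7) vs free (6, 5) (insufficient res3)
  P2 cannot run: need (0, 6) vs free (6, 5) (insufficient res3)
Processes that can never finish: P7, P3 and P2.
(3) Precisely 0 of the possible complete orderings are safe sequences.


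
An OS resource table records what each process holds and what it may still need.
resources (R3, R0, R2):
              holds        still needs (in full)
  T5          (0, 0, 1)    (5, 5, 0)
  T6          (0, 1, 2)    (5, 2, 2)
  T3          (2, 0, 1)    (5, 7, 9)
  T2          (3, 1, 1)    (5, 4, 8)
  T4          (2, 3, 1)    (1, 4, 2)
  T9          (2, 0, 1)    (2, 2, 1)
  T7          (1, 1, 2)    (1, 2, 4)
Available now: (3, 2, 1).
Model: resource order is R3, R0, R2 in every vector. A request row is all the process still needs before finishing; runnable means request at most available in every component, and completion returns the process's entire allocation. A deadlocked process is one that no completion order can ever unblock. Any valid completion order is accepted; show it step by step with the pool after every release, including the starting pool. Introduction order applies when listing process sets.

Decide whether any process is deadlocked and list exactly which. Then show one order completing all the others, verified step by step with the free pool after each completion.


The deadlocked set is empty.
Key observation: no deadlock: T9 fits now, and the freed resources carry the rest through.
The rest can finish in the order T9, T6, T7, T4, T5, T2, T3. Verifying each step:
  pool = (3, 2, 1)
  T9 needs (2, 2, 1) <= (3, 2, 1) -> finishes; pool += (2, 0, 1) = (5, 2, 2)
  T6 needs (5, 2, 2) <= (5, 2, 2) -> finishes; pool += (0, 1, 2) = (5, 3, 4)
  T7 needs (1, 2, 4) <= (5, 3, 4) -> finishes; pool += (1, 1, 2) = (6, 4, 6)
  T4 needs (1, 4, 2) <= (6, 4, 6) -> finishes; pool += (2, 3, 1) = (8, 7, 7)
  T5 needs (5, 5, 0) <= (8, 7, 7) -> finishes; pool += (0, 0, 1) = (8, 7, 8)
  T2 needs (5, 4, 8) <= (8, 7, 8) -> finishes; pool += (3, 1, 1) = (11, 8, 9)
  T3 needs (5, 7, 9) <= (11, 8, 9) -> finishes; pool += (2, 0, 1) = (13, 8, 10)


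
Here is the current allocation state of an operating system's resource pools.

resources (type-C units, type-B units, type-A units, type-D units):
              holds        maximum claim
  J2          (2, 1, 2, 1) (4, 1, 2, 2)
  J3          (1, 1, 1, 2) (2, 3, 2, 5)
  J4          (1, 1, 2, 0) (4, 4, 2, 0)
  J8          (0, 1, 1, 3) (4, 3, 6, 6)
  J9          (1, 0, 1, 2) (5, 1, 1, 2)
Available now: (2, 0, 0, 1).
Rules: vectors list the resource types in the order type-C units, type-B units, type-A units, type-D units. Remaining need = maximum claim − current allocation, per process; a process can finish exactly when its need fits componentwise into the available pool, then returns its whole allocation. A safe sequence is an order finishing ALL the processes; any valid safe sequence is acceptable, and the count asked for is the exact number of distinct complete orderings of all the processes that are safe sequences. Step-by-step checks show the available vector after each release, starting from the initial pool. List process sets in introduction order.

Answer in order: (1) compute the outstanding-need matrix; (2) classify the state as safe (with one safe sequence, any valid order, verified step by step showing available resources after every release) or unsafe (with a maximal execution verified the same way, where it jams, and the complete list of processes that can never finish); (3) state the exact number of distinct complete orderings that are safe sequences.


(1) Outstanding need per process (order type-C units, type-B units, type-A units, type-D units):
  J2: (2, 0, 0, 1)
  J3: (1, 2, 1, 3)
  J4: (3, 3, 0, 0)
  J8: (4, 2, 5, 3)
  J9: (4, 1, 0, 0)
(2) The state is UNSAFE.
Key observation: once J2, J9 finish, the pool peaks at (5, 1, 3, 4) — and every remaining process still needs more type-B units than that.
The run J2, J9 cannot be extended any further. Step-by-step check:
  pool = (2, 0, 0, 1)
  J2: need (2, 0, 0, 1) fits (2, 0, 0, 1); releases (2, 1, 2, 1), pool now (4, 1, 2, 2)
  J9: need (4, 1, 0, 0) fits (4, 1, 2, 2); releases (1, 0, 1, 2), pool now (5, 1, 3, 4)
  J3 still needs (1, 2, 1, 3) but only (5, 1, 3, 4) is free — short on type-B units
  J4 still needs (3, 3, 0, 0) but only (5, 1, 3, 4) is free — short on type-B units
  J8 still needs (4, 2, 5, 3) but only (5, 1, 3, 4) is free — short on type-B units and type-A units
Processes that can never finish: J3, J4 and J8.
(3) Exactly 0 of the possible complete orderings are safe sequences.


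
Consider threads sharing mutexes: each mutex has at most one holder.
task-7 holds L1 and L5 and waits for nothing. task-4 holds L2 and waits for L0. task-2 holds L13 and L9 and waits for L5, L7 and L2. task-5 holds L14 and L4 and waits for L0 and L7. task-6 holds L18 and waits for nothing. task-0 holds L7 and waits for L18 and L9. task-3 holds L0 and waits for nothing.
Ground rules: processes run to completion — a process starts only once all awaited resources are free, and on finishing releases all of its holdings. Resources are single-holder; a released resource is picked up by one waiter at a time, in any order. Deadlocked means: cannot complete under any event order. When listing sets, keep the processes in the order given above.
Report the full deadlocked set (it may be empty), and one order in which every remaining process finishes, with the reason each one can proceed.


Deadlocked set: task-2, task-5 and task-0.
Key observation: the wait chain closes on itself along task-2 -> task-0 -> task-2; task-5 waits into the deadlock from upstream.
A valid finishing order for the others: task-6, task-3, task-4, task-7.
Check, step by step:
  task-6: no waits; runs immediately, freeing L18
  task-3: no waits; runs immediately, freeing L0
  run task-4 (all its waits — L0 — are resolved); releases L2
  task-7: no waits; runs immediately, freeing L1 and L5


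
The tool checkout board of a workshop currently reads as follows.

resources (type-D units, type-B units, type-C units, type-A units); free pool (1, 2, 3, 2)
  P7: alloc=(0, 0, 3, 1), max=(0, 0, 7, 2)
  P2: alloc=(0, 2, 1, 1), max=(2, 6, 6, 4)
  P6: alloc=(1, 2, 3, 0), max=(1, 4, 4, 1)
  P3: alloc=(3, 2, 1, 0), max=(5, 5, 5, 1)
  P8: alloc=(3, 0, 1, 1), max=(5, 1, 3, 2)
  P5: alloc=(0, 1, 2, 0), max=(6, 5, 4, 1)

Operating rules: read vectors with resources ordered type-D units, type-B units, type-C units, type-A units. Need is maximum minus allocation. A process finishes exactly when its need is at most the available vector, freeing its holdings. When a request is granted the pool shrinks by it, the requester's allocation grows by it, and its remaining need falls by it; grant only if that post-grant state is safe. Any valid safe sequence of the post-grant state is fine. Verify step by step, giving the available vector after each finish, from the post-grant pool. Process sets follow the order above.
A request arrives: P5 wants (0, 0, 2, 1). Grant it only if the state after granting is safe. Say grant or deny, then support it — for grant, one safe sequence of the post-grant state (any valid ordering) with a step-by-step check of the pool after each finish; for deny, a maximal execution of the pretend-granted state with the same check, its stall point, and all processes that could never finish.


GRANT. The post-grant state is safe; one safe sequence: P6, P7, P3, P8, P2, P5.
Key observation: after the grant the pool drops to (1, 2, 1, 1), which still lets P6 finish first and unwind the rest.
Check on the post-grant state, step by step:
  pool = (1, 2, 1, 1)
  run P6 (needs (0, 2, 1, 1), free (1, 2, 1, 1)); after release of (1, 2, 3, 0) the pool is (2, 4, 4, 1)
  run P7 (needs (0, 0, 4, 1), free (2, 4, 4, 1)); after release of (0, 0, 3, 1) the pool is (2, 4, 7, 2)
  run P3 (needs (2, 3, 4, 1), free (2, 4, 7, 2)); after release of (3, 2, 1, 0) the pool is (5, 6, 8, 2)
  run P8 (needs (2, 1, 2, 1), free (5, 6, 8, 2)); after release of (3, 0, 1, 1) the pool is (8, 6, 9, 3)
  run P2 (needs (2, 4, 5, 3), free (8, 6, 9, 3)); after release of (0, 2, 1, 1) the pool is (8, 8, 10, 4)
  run P5 (needs (6, 4, 0, 0), free (8, 8, 10, 4)); after release of (0, 1, 4, 1) the pool is (8, 9, 14, 5)


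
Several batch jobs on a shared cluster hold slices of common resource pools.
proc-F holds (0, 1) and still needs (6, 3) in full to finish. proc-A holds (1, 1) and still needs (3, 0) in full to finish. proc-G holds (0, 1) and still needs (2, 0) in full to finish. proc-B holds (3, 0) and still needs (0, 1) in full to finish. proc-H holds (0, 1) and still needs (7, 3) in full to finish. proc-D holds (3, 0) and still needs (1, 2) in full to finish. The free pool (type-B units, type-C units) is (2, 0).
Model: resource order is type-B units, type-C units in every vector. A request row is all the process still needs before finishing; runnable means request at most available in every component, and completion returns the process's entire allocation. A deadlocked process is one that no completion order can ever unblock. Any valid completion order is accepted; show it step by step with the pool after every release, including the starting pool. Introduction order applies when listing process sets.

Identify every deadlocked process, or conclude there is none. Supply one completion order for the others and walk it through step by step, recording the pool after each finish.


Deadlocked: proc-F and proc-H.
Key observation: the wall is type-C units: completing proc-G, proc-B, proc-A, proc-D brings the pool only to (9, 2), and all the rest need more.
The rest can finish in the order proc-G, proc-B, proc-A, proc-D. Step-by-step check:
  pool = (2, 0)
  proc-G needs (2, 0) <= (2, 0) -> finishes; pool += (0, 1) = (2, 1)
  proc-B needs (0, 1) <= (2, 1) -> finishes; pool += (3, 0) = (5, 1)
  proc-A needs (3, 0) <= (5, 1) -> finishes; pool += (1, 1) = (6, 2)
  proc-D needs (1, 2) <= (6, 2) -> finishes; pool += (3, 0) = (9, 2)
The blocked processes can never fit:
  proc-F still needs (6, 3) but only (9, 2) is free — short on type-C units
  proc-H still needs (7, 3) but only (9, 2) is free — short on type-C units


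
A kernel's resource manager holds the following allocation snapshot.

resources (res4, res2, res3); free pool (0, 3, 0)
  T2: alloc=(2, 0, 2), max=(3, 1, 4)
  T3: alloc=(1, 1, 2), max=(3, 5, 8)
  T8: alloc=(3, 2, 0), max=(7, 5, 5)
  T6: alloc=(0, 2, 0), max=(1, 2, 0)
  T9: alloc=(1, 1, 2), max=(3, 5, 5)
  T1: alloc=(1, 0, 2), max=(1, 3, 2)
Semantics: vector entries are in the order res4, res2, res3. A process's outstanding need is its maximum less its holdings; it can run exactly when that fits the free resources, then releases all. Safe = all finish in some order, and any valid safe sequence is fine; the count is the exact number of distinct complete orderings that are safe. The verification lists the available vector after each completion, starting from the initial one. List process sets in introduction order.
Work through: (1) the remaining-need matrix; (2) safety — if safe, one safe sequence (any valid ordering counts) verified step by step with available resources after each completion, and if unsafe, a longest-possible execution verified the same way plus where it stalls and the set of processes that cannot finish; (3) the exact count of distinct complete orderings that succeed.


(1) Need matrix, components ordered res4, res2, res3:
  T2: (1, 1, 2)
  T3: (2, 4, 6)
  T8: (4, 3, 5)
  T6: (1, 0, 0)
  T9: (2, 4, 3)
  T1: (0, 3, 0)
(2) SAFE — a valid safe sequence is T1, T6, T2, T9, T8, T3.
Key observation: at T1 the run first touches a limit — (0, 3, 0) against (0, 3, 0), exact on a resource it actually requests.
Verifying each step:
  pool = (0, 3, 0)
  run T1 (needs (0, 3, 0), free (0, 3, 0)); after release of (1, 0, 2) the pool is (1, 3, 2)
  run T6 (needs (1, 0, 0), free (1, 3, 2)); after release of (0, 2, 0) the pool is (1, 5, 2)
  run T2 (needs (1, 1, 2), free (1, 5, 2)); after release of (2, 0, 2) the pool is (3, 5, 4)
  run T9 (needs (2, 4, 3), free (3, 5, 4)); after release of (1, 1, 2) the pool is (4, 6, 6)
  run T8 (needs (4, 3, 5), free (4, 6, 6)); after release of (3, 2, 0) the pool is (7, 8, 6)
  run T3 (needs (2, 4, 6), free (7, 8, 6)); after release of (1, 1, 2) the pool is (8, 9, 8)
(3) Precisely 4 of the possible complete orderings are safe sequences.


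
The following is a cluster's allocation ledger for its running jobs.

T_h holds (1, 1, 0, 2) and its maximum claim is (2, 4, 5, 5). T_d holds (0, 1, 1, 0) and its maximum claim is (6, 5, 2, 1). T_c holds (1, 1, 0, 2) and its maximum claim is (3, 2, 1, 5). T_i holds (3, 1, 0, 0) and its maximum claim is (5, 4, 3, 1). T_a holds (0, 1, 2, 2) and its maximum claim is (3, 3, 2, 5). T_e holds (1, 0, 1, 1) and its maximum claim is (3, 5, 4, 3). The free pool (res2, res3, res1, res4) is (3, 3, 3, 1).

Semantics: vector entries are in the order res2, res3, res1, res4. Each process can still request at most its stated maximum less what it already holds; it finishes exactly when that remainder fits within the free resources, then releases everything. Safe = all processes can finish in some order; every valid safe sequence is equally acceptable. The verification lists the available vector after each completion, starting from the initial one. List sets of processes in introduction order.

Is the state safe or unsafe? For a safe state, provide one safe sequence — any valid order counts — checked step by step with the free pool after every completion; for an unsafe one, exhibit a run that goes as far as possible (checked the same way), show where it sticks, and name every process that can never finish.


The state is UNSAFE.
Key observation: res4 is the bottleneck — with T_i, T_d done the pool holds (6, 5, 4, 1), short of every remaining need.
The run T_i, T_d cannot be extended any further. Walking it through:
  pool = (3, 3, 3, 1)
  run T_i (needs (2, 3, 3, 1), free (3, 3, 3, 1)); after release of (3, 1, 0, 0) the pool is (6, 4, 3, 1)
  run T_d (needs (6, 4, 1, 1), free (6, 4, 3, 1)); after release of (0, 1, 1, 0) the pool is (6, 5, 4, 1)
  blocked: T_h wants (1, 3, 5, 3), pool (6, 5, 4, 1) — not enough res1 and res4
  blocked: T_c wants (2, 1, 1, 3), pool (6, 5, 4, 1) — not enough res4
  blocked: T_a wants (3, 2, 0, 3), pool (6, 5, 4, 1) — not enough res4
  blocked: T_e wants (2, 5, 3, 2), pool (6, 5, 4, 1) — not enough res4
Processes that can never finish: T_h, T_c, T_a and T_e.


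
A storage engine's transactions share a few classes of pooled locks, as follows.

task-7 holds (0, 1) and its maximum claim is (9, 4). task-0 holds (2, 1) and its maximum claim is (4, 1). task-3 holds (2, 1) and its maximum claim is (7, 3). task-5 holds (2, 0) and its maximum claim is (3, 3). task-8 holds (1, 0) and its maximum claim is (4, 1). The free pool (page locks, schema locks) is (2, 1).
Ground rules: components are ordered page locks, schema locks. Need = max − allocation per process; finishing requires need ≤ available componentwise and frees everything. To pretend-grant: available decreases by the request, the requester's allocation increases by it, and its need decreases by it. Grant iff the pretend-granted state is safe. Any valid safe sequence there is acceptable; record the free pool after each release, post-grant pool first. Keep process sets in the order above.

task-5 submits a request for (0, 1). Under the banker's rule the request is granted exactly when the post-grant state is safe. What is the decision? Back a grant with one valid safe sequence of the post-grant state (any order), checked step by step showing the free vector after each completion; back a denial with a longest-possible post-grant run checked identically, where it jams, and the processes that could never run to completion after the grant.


DENY — the pretend-granted state is unsafe.
Key observation: the pool after task-0, task-8 is (5, 1); every surviving request exceeds it in schema locks, so progress ends there.
After a pretend grant, a maximal execution: task-0, task-8 — then nothing else fits. Verifying each step:
  pool = (2, 0)
  task-0: need (2, 0) fits (2, 0); releases (2, 1), pool now (4, 1)
  task-8: need (3, 1) fits (4, 1); releases (1, 0), pool now (5, 1)
  task-7 cannot run: need (9, 3) vs free (5, 1) (insufficient page locks and schema locks)
  task-3 cannot run: need (5, 2) vs free (5, 1) (insufficient schema locks)
  task-5 cannot run: need (1, 2) vs free (5, 1) (insufficient schema locks)
Post-grant, the permanently blocked set is task-7, task-3 and task-5.


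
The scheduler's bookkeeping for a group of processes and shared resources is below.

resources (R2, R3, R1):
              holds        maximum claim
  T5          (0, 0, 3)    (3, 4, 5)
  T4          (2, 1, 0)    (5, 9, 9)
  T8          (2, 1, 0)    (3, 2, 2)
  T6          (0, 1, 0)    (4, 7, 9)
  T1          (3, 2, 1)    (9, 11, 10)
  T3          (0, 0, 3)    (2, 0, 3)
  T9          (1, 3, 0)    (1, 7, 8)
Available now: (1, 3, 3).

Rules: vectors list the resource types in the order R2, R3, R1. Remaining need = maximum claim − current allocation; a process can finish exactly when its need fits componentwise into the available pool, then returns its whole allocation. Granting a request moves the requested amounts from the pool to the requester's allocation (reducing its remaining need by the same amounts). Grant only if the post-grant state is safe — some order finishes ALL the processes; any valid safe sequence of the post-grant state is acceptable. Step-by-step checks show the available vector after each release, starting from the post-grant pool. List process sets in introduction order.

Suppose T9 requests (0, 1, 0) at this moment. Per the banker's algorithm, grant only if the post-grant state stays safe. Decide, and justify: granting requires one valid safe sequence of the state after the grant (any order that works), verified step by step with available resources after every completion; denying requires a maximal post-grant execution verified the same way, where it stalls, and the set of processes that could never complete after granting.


DENY: after the grant no complete ordering would exist.
Key observation: after T8, T3 the pool peaks at (3, 3, 6), and each blocked process is short somewhere: T5 on R3; T4 on R3, R1; T6 on R2, R3, R1; T1 on R2, R3, R1; T9 on R1.
After a pretend grant, a maximal execution: T8, T3 — then nothing else fits. Step-by-step check:
  pool = (1, 2, 3)
  T8: need (1, 1, 2) fits (1, 2, 3); releases (2, 1, 0), pool now (3, 3, 3)
  T3: need (2, 0, 0) fits (3, 3, 3); releases (0, 0, 3), pool now (3, 3, 6)
  T5 still needs (3, 4, 2) but only (3, 3, 6) is free — short on R3
  T4 still needs (3, 8, 9) but only (3, 3, 6) is free — short on R3 and R1
  T6 still needs (4, 6, 9) but only (3, 3, 6) is free — short on R2, R3 and R1
  T1 still needs (6, 9, 9) but only (3, 3, 6) is free — short on R2, R3 and R1
  T9 still needs (0, 3, 8) but only (3, 3, 6) is free — short on R1
Post-grant, the permanently blocked set is T5, T4, T6, T1 and T9.
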